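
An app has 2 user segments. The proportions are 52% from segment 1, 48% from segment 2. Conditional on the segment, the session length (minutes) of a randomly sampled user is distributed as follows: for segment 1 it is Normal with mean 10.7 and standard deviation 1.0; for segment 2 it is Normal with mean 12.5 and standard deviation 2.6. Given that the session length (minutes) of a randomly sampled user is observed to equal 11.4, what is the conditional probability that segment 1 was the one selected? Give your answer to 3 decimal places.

Likelihoods f(11.4 | ·): 1: 0.312254; 2: 0.140304.
Posterior ∝ prior × likelihood. Numerator for 1: 0.52·0.312254 = 0.162372.
Normalizing constant: 0.52·0.312254 + 0.48·0.140304 = 0.229718.
P(1 | observation) = 0.162372 / 0.229718 = 0.706833.

0.707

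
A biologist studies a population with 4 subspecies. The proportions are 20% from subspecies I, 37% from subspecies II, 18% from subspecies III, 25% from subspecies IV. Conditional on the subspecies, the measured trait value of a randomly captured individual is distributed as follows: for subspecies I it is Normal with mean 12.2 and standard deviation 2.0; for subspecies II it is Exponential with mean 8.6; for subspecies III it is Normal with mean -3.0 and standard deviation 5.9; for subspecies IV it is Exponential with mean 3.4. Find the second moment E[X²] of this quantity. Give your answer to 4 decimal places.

For each component E[X²] = Var + (mean)², giving I: 152.84; II: 147.92; III: 43.81; IV: 23.12.
Overall E[X²] = 0.2·152.84 + 0.37·147.92 + 0.18·43.81 + 0.25·23.12 = 98.9642.

98.9642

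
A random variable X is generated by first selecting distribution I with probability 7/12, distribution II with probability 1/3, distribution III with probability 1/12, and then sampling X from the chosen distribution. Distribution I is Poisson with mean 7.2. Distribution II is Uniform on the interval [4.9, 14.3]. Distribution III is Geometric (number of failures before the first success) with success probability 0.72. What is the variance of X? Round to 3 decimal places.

12.431

Per component, I: μ=7.2, E[X²]=59.04; II: μ=9.6, E[X²]=99.5233; III: μ=0.388889, E[X²]=0.691358.
E[X] = 0.583333·7.2 + 0.333333·9.6 + 0.0833333·0.388889 = 7.43241.
E[X²] = 0.583333·59.04 + 0.333333·99.5233 + 0.0833333·0.691358 = 67.6721.
Var(X) = E[X²] − (E[X])² = 67.6721 − 55.2407 = 12.4314.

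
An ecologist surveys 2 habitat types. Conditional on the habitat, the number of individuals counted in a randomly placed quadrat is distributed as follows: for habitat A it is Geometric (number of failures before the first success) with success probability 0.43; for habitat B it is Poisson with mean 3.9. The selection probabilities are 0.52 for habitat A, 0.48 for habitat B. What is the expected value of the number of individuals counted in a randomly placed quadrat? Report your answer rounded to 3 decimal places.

2.561

Component means — A: 1.32558; B: 3.9.
E[X] = 0.52·1.32558 + 0.48·3.9 = 2.5613.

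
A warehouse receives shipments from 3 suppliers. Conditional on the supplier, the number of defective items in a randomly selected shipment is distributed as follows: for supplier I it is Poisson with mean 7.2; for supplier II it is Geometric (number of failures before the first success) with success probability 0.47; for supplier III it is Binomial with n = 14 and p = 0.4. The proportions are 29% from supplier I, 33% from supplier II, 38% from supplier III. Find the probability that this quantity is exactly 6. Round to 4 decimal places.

0.1238

Conditional on each supplier, P(X = 6): I: 0.144458; II: 0.0104172; III: 0.206598.
By total probability, P(X = 6) = 0.29·0.144458 + 0.33·0.0104172 + 0.38·0.206598 = 0.123838.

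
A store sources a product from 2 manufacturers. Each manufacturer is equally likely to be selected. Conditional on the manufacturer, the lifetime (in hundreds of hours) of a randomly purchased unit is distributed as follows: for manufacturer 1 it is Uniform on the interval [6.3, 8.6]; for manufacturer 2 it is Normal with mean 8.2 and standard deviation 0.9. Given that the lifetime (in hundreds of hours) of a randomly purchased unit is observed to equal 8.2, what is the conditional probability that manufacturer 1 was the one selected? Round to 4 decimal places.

Likelihoods f(8.2 | ·): 1: 0.434783; 2: 0.443269.
Posterior ∝ prior × likelihood. Numerator for 1: 0.5·0.434783 = 0.217391.
Normalizing constant: 0.5·0.434783 + 0.5·0.443269 = 0.439026.
P(1 | observation) = 0.217391 / 0.439026 = 0.495167.

0.4952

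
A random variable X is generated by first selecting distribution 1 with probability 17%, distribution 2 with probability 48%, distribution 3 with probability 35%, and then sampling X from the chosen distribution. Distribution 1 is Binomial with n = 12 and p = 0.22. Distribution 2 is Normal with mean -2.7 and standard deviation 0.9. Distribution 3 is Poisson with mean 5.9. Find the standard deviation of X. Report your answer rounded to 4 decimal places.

4.2648

Per component, 1: μ=2.64, E[X²]=9.0288; 2: μ=-2.7, E[X²]=8.1; 3: μ=5.9, E[X²]=40.71.
E[X] = 0.17·2.64 + 0.48·-2.7 + 0.35·5.9 = 1.2178.
E[X²] = 0.17·9.0288 + 0.48·8.1 + 0.35·40.71 = 19.6714.
Var(X) = E[X²] − (E[X])² = 19.6714 − 1.48304 = 18.1884.
SD(X) = √18.1884 = 4.26478.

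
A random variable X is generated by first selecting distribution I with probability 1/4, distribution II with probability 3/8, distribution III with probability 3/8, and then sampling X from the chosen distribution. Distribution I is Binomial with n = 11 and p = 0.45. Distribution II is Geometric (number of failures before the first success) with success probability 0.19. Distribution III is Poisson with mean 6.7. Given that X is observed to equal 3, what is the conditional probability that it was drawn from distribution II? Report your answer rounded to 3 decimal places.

0.409

Likelihoods P(X=3 | ·): I: 0.125899; II: 0.100974; III: 0.0617021.
Posterior ∝ prior × likelihood. Numerator for II: 0.375·0.100974 = 0.0378652.
Normalizing constant: 0.25·0.125899 + 0.375·0.100974 + 0.375·0.0617021 = 0.0924783.
P(II | observation) = 0.0378652 / 0.0924783 = 0.409449.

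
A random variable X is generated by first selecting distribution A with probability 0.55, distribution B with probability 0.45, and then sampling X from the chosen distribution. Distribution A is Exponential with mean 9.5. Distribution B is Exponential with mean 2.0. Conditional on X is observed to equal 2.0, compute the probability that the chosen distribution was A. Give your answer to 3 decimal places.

0.362

Likelihoods f(2.0 | ·): A: 0.0852798; B: 0.18394.
Posterior ∝ prior × likelihood. Numerator for A: 0.55·0.0852798 = 0.0469039.
Normalizing constant: 0.55·0.0852798 + 0.45·0.18394 = 0.129677.
P(A | observation) = 0.0469039 / 0.129677 = 0.361698.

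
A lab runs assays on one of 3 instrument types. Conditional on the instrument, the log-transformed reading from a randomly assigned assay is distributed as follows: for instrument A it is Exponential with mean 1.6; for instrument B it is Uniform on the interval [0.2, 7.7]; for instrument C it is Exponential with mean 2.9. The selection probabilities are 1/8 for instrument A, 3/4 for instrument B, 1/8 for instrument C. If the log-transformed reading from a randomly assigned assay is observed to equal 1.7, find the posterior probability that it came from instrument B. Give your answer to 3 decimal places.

Likelihoods f(1.7 | ·): A: 0.215994; B: 0.133333; C: 0.191874.
Posterior ∝ prior × likelihood. Numerator for B: 0.75·0.133333 = 0.1.
Normalizing constant: 0.125·0.215994 + 0.75·0.133333 + 0.125·0.191874 = 0.150983.
P(B | observation) = 0.1 / 0.150983 = 0.662324.

0.662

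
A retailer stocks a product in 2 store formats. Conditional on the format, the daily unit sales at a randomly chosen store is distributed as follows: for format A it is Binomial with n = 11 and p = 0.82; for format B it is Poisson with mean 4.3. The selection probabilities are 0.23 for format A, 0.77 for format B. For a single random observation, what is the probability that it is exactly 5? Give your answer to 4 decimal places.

0.1293

Conditional on each format, P(X = 5): A: 0.00582568; B: 0.166224.
By total probability, P(X = 5) = 0.23·0.00582568 + 0.77·0.166224 = 0.129333.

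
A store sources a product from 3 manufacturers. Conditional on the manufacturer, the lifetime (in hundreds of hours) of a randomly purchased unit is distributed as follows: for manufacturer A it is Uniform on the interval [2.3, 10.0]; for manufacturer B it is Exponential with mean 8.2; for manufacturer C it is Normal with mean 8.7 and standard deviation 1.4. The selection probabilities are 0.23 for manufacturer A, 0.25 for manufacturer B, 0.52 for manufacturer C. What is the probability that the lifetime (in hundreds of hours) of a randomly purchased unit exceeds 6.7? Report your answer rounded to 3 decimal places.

0.689

Conditional on each manufacturer, P(X > 6.7): A: 0.428571; B: 0.441723; C: 0.923436.
By total probability, P(X > 6.7) = 0.23·0.428571 + 0.25·0.441723 + 0.52·0.923436 = 0.689189.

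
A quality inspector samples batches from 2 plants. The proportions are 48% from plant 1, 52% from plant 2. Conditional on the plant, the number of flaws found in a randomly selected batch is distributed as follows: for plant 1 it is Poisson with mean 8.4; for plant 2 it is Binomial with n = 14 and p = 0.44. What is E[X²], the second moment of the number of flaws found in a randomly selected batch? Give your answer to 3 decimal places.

59.426

For each component E[X²] = Var + (mean)², giving 1: 78.96; 2: 41.3952.
Overall E[X²] = 0.48·78.96 + 0.52·41.3952 = 59.4263.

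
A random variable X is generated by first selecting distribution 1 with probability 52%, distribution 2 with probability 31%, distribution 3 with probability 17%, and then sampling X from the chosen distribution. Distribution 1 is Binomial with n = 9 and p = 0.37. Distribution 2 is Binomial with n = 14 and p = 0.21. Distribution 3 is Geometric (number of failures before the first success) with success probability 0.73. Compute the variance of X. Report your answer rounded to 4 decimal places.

Per component, 1: μ=3.33, E[X²]=13.1868; 2: μ=2.94, E[X²]=10.9662; 3: μ=0.369863, E[X²]=0.64346.
E[X] = 0.52·3.33 + 0.31·2.94 + 0.17·0.369863 = 2.70588.
E[X²] = 0.52·13.1868 + 0.31·10.9662 + 0.17·0.64346 = 10.366.
Var(X) = E[X²] − (E[X])² = 10.366 − 7.32177 = 3.04428.

3.0443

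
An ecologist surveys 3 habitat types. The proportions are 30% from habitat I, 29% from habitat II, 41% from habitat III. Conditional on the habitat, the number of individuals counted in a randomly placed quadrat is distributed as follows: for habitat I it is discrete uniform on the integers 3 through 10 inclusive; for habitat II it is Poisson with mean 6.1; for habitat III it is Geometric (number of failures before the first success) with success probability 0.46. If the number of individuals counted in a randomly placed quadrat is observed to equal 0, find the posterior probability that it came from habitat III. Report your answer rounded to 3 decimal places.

Likelihoods P(X=0 | ·): I: 0; II: 0.00224287; III: 0.46.
Posterior ∝ prior × likelihood. Numerator for III: 0.41·0.46 = 0.1886.
Normalizing constant: 0.3·0 + 0.29·0.00224287 + 0.41·0.46 = 0.18925.
P(III | observation) = 0.1886 / 0.18925 = 0.996563.

0.997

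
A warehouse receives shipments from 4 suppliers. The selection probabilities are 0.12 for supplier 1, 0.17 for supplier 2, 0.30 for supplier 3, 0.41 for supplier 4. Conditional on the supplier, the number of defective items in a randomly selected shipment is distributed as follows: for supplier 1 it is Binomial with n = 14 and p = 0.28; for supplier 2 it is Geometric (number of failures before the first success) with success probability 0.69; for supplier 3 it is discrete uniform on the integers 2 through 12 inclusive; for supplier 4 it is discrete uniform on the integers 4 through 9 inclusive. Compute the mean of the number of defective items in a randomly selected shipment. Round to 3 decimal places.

Component means — 1: 3.92; 2: 0.449275; 3: 7; 4: 6.5.
E[X] = 0.12·3.92 + 0.17·0.449275 + 0.3·7 + 0.41·6.5 = 5.31178.

5.312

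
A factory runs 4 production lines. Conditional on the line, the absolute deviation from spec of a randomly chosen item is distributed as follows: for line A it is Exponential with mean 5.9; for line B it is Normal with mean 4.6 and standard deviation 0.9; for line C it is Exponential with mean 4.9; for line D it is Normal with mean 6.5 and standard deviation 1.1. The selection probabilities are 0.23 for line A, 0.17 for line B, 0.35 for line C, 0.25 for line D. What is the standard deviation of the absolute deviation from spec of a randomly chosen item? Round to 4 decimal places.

Per component, A: μ=5.9, E[X²]=69.62; B: μ=4.6, E[X²]=21.97; C: μ=4.9, E[X²]=48.02; D: μ=6.5, E[X²]=43.46.
E[X] = 0.23·5.9 + 0.17·4.6 + 0.35·4.9 + 0.25·6.5 = 5.479.
E[X²] = 0.23·69.62 + 0.17·21.97 + 0.35·48.02 + 0.25·43.46 = 47.4195.
Var(X) = E[X²] − (E[X])² = 47.4195 − 30.0194 = 17.4001.
SD(X) = √17.4001 = 4.17134.

4.1713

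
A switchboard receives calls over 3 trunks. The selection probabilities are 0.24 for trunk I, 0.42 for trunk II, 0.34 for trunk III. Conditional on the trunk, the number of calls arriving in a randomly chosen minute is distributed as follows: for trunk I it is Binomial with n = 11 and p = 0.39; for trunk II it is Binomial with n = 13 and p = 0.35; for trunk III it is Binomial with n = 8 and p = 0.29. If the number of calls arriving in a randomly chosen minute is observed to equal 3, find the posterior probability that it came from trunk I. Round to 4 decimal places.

Likelihoods P(X=3 | ·): I: 0.187636; II: 0.165084; III: 0.246419.
Posterior ∝ prior × likelihood. Numerator for I: 0.24·0.187636 = 0.0450327.
Normalizing constant: 0.24·0.187636 + 0.42·0.165084 + 0.34·0.246419 = 0.19815.
P(I | observation) = 0.0450327 / 0.19815 = 0.227265.

0.2273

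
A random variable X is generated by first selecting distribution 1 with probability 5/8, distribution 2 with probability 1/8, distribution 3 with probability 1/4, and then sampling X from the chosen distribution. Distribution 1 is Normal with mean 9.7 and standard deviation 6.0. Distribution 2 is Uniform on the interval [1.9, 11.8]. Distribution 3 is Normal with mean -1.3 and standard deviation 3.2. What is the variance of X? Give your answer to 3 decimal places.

47.697

Per component, 1: μ=9.7, E[X²]=130.09; 2: μ=6.85, E[X²]=55.09; 3: μ=-1.3, E[X²]=11.93.
E[X] = 0.625·9.7 + 0.125·6.85 + 0.25·-1.3 = 6.59375.
E[X²] = 0.625·130.09 + 0.125·55.09 + 0.25·11.93 = 91.175.
Var(X) = E[X²] − (E[X])² = 91.175 − 43.4775 = 47.6975.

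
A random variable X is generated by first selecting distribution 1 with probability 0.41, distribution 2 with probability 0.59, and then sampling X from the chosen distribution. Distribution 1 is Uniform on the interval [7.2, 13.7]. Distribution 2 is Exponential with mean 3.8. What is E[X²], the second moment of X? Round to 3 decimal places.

For each component E[X²] = Var + (mean)², giving 1: 112.723; 2: 28.88.
Overall E[X²] = 0.41·112.723 + 0.59·28.88 = 63.2558.

63.256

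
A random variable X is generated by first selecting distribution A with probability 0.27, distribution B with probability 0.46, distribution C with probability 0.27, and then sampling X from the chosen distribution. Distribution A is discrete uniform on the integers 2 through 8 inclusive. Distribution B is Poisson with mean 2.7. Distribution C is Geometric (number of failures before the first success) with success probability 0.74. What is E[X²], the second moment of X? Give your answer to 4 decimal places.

For each component E[X²] = Var + (mean)², giving A: 29; B: 9.99; C: 0.598247.
Overall E[X²] = 0.27·29 + 0.46·9.99 + 0.27·0.598247 = 12.5869.

12.5869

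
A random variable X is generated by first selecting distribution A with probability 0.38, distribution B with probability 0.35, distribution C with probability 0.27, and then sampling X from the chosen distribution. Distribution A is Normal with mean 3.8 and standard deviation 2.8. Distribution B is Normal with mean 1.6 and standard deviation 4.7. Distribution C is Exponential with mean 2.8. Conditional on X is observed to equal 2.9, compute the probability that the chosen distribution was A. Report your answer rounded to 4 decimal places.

0.4501

Likelihoods f(2.9 | ·): A: 0.135306; B: 0.0816957; C: 0.126776.
Posterior ∝ prior × likelihood. Numerator for A: 0.38·0.135306 = 0.0514163.
Normalizing constant: 0.38·0.135306 + 0.35·0.0816957 + 0.27·0.126776 = 0.114239.
P(A | observation) = 0.0514163 / 0.114239 = 0.450075.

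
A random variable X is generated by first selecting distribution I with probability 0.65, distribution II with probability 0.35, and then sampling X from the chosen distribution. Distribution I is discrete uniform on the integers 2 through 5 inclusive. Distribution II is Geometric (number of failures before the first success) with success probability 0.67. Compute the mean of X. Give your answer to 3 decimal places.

Component means — I: 3.5; II: 0.492537.
E[X] = 0.65·3.5 + 0.35·0.492537 = 2.44739.

2.447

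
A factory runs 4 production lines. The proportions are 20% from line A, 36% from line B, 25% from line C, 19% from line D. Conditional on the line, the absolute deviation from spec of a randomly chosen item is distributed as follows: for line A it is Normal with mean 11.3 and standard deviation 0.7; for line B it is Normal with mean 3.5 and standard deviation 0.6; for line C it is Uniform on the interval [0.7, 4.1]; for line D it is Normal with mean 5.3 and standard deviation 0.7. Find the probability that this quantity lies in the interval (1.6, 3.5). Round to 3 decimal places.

0.320

Conditional on each line, P(1.6 < X < 3.5): A: 0; B: 0.499229; C: 0.558824; D: 0.00506393.
By total probability, P(1.6 < X < 3.5) = 0.2·0 + 0.36·0.499229 + 0.25·0.558824 + 0.19·0.00506393 = 0.32039.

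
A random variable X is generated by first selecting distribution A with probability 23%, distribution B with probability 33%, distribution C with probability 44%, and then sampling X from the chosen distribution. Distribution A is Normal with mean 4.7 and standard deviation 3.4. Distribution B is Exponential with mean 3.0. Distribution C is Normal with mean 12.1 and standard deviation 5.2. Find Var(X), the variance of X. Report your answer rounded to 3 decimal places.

35.311

Per component, A: μ=4.7, E[X²]=33.65; B: μ=3, E[X²]=18; C: μ=12.1, E[X²]=173.45.
E[X] = 0.23·4.7 + 0.33·3 + 0.44·12.1 = 7.395.
E[X²] = 0.23·33.65 + 0.33·18 + 0.44·173.45 = 89.9975.
Var(X) = E[X²] − (E[X])² = 89.9975 − 54.686 = 35.3115.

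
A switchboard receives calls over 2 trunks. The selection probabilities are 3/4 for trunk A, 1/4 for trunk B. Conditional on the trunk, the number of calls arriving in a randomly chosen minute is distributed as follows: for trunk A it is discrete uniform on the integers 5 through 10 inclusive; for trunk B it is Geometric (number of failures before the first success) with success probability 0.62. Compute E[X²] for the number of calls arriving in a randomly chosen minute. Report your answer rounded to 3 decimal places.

44.716

For each component E[X²] = Var + (mean)², giving A: 59.1667; B: 1.3642.
Overall E[X²] = 0.75·59.1667 + 0.25·1.3642 = 44.7161.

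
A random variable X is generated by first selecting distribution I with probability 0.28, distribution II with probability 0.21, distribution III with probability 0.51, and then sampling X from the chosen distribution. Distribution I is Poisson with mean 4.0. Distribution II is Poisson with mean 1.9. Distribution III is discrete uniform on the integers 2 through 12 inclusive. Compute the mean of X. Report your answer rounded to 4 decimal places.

Component means — I: 4; II: 1.9; III: 7.
E[X] = 0.28·4 + 0.21·1.9 + 0.51·7 = 5.089.

5.0890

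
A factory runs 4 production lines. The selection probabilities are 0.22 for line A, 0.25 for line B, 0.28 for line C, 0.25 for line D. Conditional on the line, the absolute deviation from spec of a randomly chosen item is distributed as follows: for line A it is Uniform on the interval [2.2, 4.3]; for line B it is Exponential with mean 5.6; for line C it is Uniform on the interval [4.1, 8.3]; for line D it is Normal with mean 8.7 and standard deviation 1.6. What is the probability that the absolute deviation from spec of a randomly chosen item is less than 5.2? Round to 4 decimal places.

Conditional on each line, P(X < 5.2): A: 1; B: 0.604882; C: 0.261905; D: 0.014353.
By total probability, P(X < 5.2) = 0.22·1 + 0.25·0.604882 + 0.28·0.261905 + 0.25·0.014353 = 0.448142.

0.4481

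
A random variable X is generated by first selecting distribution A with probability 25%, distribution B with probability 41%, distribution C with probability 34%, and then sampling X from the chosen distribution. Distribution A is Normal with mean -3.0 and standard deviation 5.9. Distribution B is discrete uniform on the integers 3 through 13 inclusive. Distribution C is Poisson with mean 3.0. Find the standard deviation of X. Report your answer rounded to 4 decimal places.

Per component, A: μ=-3, E[X²]=43.81; B: μ=8, E[X²]=74; C: μ=3, E[X²]=12.
E[X] = 0.25·-3 + 0.41·8 + 0.34·3 = 3.55.
E[X²] = 0.25·43.81 + 0.41·74 + 0.34·12 = 45.3725.
Var(X) = E[X²] − (E[X])² = 45.3725 − 12.6025 = 32.77.
SD(X) = √32.77 = 5.72451.

5.7245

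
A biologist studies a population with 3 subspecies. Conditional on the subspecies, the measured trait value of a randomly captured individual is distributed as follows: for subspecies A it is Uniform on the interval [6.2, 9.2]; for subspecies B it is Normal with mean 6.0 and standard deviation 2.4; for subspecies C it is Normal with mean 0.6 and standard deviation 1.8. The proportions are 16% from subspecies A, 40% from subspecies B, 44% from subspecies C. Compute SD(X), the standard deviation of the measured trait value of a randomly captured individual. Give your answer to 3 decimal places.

Per component, A: μ=7.7, E[X²]=60.04; B: μ=6, E[X²]=41.76; C: μ=0.6, E[X²]=3.6.
E[X] = 0.16·7.7 + 0.4·6 + 0.44·0.6 = 3.896.
E[X²] = 0.16·60.04 + 0.4·41.76 + 0.44·3.6 = 27.8944.
Var(X) = E[X²] − (E[X])² = 27.8944 − 15.1788 = 12.7156.
SD(X) = √12.7156 = 3.56589.

3.566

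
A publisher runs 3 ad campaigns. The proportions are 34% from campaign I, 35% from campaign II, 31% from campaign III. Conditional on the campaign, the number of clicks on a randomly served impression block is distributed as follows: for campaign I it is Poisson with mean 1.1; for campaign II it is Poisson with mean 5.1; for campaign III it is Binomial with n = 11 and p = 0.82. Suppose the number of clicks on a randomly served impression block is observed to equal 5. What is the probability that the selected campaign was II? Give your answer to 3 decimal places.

Likelihoods P(X=5 | ·): I: 0.00446744; II: 0.175294; III: 0.00582568.
Posterior ∝ prior × likelihood. Numerator for II: 0.35·0.175294 = 0.061353.
Normalizing constant: 0.34·0.00446744 + 0.35·0.175294 + 0.31·0.00582568 = 0.0646779.
P(II | observation) = 0.061353 / 0.0646779 = 0.948593.

0.949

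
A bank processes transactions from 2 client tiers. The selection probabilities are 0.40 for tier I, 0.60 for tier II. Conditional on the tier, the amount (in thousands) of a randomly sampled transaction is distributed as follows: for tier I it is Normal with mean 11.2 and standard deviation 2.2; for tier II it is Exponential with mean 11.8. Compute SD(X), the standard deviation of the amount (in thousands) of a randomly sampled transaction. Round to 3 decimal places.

9.250

Per component, I: μ=11.2, E[X²]=130.28; II: μ=11.8, E[X²]=278.48.
E[X] = 0.4·11.2 + 0.6·11.8 = 11.56.
E[X²] = 0.4·130.28 + 0.6·278.48 = 219.2.
Var(X) = E[X²] − (E[X])² = 219.2 − 133.634 = 85.5664.
SD(X) = √85.5664 = 9.25021.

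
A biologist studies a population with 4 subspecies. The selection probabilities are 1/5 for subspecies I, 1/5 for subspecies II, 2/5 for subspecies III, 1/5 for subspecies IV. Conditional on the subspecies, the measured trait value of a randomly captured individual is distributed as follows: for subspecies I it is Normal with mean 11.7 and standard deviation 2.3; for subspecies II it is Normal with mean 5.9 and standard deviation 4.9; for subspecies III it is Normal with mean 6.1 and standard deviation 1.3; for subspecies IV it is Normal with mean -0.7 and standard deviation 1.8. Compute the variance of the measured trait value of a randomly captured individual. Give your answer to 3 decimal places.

Per component, I: μ=11.7, E[X²]=142.18; II: μ=5.9, E[X²]=58.82; III: μ=6.1, E[X²]=38.9; IV: μ=-0.7, E[X²]=3.73.
E[X] = 0.2·11.7 + 0.2·5.9 + 0.4·6.1 + 0.2·-0.7 = 5.82.
E[X²] = 0.2·142.18 + 0.2·58.82 + 0.4·38.9 + 0.2·3.73 = 56.506.
Var(X) = E[X²] − (E[X])² = 56.506 − 33.8724 = 22.6336.

22.634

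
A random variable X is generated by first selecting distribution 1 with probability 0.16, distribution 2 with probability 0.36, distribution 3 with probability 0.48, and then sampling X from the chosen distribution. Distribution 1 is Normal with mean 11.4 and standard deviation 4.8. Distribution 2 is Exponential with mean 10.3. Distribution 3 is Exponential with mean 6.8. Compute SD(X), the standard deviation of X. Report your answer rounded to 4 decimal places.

Per component, 1: μ=11.4, E[X²]=153; 2: μ=10.3, E[X²]=212.18; 3: μ=6.8, E[X²]=92.48.
E[X] = 0.16·11.4 + 0.36·10.3 + 0.48·6.8 = 8.796.
E[X²] = 0.16·153 + 0.36·212.18 + 0.48·92.48 = 145.255.
Var(X) = E[X²] − (E[X])² = 145.255 − 77.3696 = 67.8856.
SD(X) = √67.8856 = 8.23927.

8.2393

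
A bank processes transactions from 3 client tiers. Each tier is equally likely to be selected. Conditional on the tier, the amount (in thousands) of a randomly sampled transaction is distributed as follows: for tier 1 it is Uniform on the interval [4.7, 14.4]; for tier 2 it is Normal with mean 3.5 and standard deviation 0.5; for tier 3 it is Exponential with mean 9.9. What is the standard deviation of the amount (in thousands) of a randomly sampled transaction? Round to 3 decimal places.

6.633

Per component, 1: μ=9.55, E[X²]=99.0433; 2: μ=3.5, E[X²]=12.5; 3: μ=9.9, E[X²]=196.02.
E[X] = 0.333333·9.55 + 0.333333·3.5 + 0.333333·9.9 = 7.65.
E[X²] = 0.333333·99.0433 + 0.333333·12.5 + 0.333333·196.02 = 102.521.
Var(X) = E[X²] − (E[X])² = 102.521 − 58.5225 = 43.9986.
SD(X) = √43.9986 = 6.63314.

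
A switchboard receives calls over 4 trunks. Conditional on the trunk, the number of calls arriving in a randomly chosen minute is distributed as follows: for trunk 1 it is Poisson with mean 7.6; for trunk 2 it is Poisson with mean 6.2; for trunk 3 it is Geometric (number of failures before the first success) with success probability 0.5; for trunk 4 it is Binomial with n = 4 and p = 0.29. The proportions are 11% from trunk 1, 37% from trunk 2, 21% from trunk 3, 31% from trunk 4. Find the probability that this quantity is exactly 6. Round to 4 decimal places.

Conditional on each trunk, P(X = 6): 1: 0.13394; 2: 0.1601; 3: 0.0078125; 4: 0.
By total probability, P(X = 6) = 0.11·0.13394 + 0.37·0.1601 + 0.21·0.0078125 + 0.31·0 = 0.0756111.

0.0756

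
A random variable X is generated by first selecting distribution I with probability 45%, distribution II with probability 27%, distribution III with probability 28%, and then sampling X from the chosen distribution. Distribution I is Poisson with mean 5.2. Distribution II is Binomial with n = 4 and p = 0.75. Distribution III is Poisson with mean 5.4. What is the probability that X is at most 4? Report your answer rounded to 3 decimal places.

Conditional on each component, P(X ≤ 4): I: 0.406128; II: 1; III: 0.373311.
By total probability, P(X ≤ 4) = 0.45·0.406128 + 0.27·1 + 0.28·0.373311 = 0.557285.

0.557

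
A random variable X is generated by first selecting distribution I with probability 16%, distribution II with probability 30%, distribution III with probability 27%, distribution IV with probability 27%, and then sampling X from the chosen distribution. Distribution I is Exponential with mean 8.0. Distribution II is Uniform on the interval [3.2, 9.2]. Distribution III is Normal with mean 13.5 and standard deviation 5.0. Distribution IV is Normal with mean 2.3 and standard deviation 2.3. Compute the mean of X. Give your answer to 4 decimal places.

Component means — I: 8; II: 6.2; III: 13.5; IV: 2.3.
E[X] = 0.16·8 + 0.3·6.2 + 0.27·13.5 + 0.27·2.3 = 7.406.

7.4060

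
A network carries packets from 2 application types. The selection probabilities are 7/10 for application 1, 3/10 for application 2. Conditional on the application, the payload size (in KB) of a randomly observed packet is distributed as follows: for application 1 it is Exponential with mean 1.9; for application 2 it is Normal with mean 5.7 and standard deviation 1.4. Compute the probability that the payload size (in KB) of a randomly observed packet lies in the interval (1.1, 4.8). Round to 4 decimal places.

Conditional on each application, P(1.1 < X < 4.8): 1: 0.480535; 2: 0.25965.
By total probability, P(1.1 < X < 4.8) = 0.7·0.480535 + 0.3·0.25965 = 0.414269.

0.4143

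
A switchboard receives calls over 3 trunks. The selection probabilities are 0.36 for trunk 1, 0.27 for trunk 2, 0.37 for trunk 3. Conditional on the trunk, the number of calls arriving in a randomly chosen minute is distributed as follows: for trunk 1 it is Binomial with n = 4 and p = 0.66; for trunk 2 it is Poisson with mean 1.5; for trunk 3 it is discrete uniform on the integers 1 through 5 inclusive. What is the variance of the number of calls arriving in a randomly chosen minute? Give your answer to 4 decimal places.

Per component, 1: μ=2.64, E[X²]=7.8672; 2: μ=1.5, E[X²]=3.75; 3: μ=3, E[X²]=11.
E[X] = 0.36·2.64 + 0.27·1.5 + 0.37·3 = 2.4654.
E[X²] = 0.36·7.8672 + 0.27·3.75 + 0.37·11 = 7.91469.
Var(X) = E[X²] − (E[X])² = 7.91469 − 6.0782 = 1.83649.

1.8365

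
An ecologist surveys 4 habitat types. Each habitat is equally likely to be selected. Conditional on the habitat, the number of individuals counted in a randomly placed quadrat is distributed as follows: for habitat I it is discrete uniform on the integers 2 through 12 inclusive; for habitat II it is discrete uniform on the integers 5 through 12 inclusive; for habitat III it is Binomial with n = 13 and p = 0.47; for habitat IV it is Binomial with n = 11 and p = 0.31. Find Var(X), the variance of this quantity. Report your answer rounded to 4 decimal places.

8.6378

Per component, I: μ=7, E[X²]=59; II: μ=8.5, E[X²]=77.5; III: μ=6.11, E[X²]=40.5704; IV: μ=3.41, E[X²]=13.981.
E[X] = 0.25·7 + 0.25·8.5 + 0.25·6.11 + 0.25·3.41 = 6.255.
E[X²] = 0.25·59 + 0.25·77.5 + 0.25·40.5704 + 0.25·13.981 = 47.7629.
Var(X) = E[X²] − (E[X])² = 47.7629 − 39.125 = 8.63782.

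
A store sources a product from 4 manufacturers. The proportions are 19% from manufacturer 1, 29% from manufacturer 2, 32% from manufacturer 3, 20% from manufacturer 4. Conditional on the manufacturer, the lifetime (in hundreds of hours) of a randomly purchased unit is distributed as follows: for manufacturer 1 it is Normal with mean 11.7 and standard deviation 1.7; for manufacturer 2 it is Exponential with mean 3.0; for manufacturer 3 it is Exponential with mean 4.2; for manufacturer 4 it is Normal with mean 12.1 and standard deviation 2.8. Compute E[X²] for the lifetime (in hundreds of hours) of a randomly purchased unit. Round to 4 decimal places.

73.9178

For each component E[X²] = Var + (mean)², giving 1: 139.78; 2: 18; 3: 35.28; 4: 154.25.
Overall E[X²] = 0.19·139.78 + 0.29·18 + 0.32·35.28 + 0.2·154.25 = 73.9178.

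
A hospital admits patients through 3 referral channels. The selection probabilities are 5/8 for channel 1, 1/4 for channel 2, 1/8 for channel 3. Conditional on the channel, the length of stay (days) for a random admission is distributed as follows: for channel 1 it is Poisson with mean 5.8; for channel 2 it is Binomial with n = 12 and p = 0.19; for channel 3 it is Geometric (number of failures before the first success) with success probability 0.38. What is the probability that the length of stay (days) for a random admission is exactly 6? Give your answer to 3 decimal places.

Conditional on each channel, P(X = 6): 1: 0.160076; 2: 0.0122773; 3: 0.0215841.
By total probability, P(X = 6) = 0.625·0.160076 + 0.25·0.0122773 + 0.125·0.0215841 = 0.105815.

0.106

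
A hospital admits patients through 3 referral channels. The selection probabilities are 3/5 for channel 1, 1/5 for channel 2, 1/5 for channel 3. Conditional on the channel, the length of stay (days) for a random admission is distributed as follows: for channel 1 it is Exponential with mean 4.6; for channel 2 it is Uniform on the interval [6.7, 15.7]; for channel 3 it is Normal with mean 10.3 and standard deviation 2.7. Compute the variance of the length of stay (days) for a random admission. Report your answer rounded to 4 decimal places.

24.6624

Per component, 1: μ=4.6, E[X²]=42.32; 2: μ=11.2, E[X²]=132.19; 3: μ=10.3, E[X²]=113.38.
E[X] = 0.6·4.6 + 0.2·11.2 + 0.2·10.3 = 7.06.
E[X²] = 0.6·42.32 + 0.2·132.19 + 0.2·113.38 = 74.506.
Var(X) = E[X²] − (E[X])² = 74.506 − 49.8436 = 24.6624.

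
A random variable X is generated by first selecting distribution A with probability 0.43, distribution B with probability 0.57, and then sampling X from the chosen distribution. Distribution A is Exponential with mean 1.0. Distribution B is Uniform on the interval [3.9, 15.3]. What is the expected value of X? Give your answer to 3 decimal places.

Component means — A: 1; B: 9.6.
E[X] = 0.43·1 + 0.57·9.6 = 5.902.

5.902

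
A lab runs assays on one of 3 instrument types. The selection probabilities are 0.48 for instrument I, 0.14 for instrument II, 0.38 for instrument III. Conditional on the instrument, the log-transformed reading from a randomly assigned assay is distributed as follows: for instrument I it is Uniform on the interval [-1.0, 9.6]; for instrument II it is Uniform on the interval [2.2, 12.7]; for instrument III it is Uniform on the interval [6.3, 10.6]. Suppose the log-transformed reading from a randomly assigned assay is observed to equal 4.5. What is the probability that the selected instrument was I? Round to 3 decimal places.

0.773

Likelihoods f(4.5 | ·): I: 0.0943396; II: 0.0952381; III: 0.
Posterior ∝ prior × likelihood. Numerator for I: 0.48·0.0943396 = 0.045283.
Normalizing constant: 0.48·0.0943396 + 0.14·0.0952381 + 0.38·0 = 0.0586164.
P(I | observation) = 0.045283 / 0.0586164 = 0.772532.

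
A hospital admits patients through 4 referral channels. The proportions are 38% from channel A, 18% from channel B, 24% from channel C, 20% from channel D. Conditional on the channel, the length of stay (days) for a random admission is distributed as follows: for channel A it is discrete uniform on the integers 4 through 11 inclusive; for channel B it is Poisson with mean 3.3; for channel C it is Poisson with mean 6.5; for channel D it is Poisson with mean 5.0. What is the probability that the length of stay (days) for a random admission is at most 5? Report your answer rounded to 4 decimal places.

0.4657

Conditional on each channel, P(X ≤ 5): A: 0.25; B: 0.882877; C: 0.369041; D: 0.615961.
By total probability, P(X ≤ 5) = 0.38·0.25 + 0.18·0.882877 + 0.24·0.369041 + 0.2·0.615961 = 0.46568.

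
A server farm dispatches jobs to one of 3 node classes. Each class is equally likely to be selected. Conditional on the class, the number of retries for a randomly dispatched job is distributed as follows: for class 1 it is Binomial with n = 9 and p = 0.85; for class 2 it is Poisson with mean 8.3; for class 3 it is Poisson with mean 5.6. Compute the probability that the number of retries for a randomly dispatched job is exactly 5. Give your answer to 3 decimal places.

0.093

Conditional on each class, P(X = 5): 1: 0.0283029; 2: 0.0815765; 3: 0.169711.
By total probability, P(X = 5) = 0.333333·0.0283029 + 0.333333·0.0815765 + 0.333333·0.169711 = 0.0931968.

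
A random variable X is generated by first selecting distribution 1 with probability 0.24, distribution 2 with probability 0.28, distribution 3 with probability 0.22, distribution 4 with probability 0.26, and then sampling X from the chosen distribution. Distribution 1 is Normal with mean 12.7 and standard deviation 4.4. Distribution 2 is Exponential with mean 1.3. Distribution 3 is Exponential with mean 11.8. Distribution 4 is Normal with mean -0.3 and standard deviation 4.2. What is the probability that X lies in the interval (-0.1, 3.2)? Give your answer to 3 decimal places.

0.384

Conditional on each component, P(-0.1 < X < 3.2): 1: 0.0136092; 2: 0.914696; 3: 0.237526; 4: 0.278682.
By total probability, P(-0.1 < X < 3.2) = 0.24·0.0136092 + 0.28·0.914696 + 0.22·0.237526 + 0.26·0.278682 = 0.384094.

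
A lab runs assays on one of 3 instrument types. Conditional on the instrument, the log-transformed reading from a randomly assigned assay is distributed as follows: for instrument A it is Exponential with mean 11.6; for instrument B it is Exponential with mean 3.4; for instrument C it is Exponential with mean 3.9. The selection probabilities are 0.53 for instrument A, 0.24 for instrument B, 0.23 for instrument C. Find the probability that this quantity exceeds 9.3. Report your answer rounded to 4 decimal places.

0.2745

Conditional on each instrument, P(X > 9.3): A: 0.448555; B: 0.0648749; C: 0.0921244.
By total probability, P(X > 9.3) = 0.53·0.448555 + 0.24·0.0648749 + 0.23·0.0921244 = 0.274493.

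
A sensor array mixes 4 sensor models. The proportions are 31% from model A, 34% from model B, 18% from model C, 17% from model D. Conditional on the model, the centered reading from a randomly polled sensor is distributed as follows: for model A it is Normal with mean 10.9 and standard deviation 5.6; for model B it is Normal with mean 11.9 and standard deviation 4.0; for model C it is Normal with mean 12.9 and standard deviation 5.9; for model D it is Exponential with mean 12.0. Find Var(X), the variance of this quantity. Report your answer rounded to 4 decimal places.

46.3863

Per component, A: μ=10.9, E[X²]=150.17; B: μ=11.9, E[X²]=157.61; C: μ=12.9, E[X²]=201.22; D: μ=12, E[X²]=288.
E[X] = 0.31·10.9 + 0.34·11.9 + 0.18·12.9 + 0.17·12 = 11.787.
E[X²] = 0.31·150.17 + 0.34·157.61 + 0.18·201.22 + 0.17·288 = 185.32.
Var(X) = E[X²] − (E[X])² = 185.32 − 138.933 = 46.3863.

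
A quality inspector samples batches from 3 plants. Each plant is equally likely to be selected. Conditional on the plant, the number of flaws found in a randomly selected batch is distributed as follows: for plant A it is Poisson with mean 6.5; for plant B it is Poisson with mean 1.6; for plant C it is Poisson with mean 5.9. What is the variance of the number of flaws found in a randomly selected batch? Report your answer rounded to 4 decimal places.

Per component, A: μ=6.5, E[X²]=48.75; B: μ=1.6, E[X²]=4.16; C: μ=5.9, E[X²]=40.71.
E[X] = 0.333333·6.5 + 0.333333·1.6 + 0.333333·5.9 = 4.66667.
E[X²] = 0.333333·48.75 + 0.333333·4.16 + 0.333333·40.71 = 31.2067.
Var(X) = E[X²] − (E[X])² = 31.2067 − 21.7778 = 9.42889.

9.4289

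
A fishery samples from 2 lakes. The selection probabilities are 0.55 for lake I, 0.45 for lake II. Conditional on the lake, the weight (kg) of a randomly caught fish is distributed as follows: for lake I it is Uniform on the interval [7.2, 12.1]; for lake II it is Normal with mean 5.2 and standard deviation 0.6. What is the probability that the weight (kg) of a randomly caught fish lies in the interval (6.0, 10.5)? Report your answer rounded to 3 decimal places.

0.411

Conditional on each lake, P(6.0 < X < 10.5): I: 0.673469; II: 0.0912112.
By total probability, P(6.0 < X < 10.5) = 0.55·0.673469 + 0.45·0.0912112 = 0.411453.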